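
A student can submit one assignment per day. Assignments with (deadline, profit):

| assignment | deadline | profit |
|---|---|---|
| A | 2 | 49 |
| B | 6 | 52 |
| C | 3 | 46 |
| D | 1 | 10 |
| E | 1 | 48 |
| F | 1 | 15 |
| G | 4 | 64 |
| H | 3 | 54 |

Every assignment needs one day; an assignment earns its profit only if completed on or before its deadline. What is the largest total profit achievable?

By profit: G(d4,64), H(d3,54), B(d6,52), A(d2,49), E(d1,48), C(d3,46), F(d1,15), D(d1,10)
G→slot 4; H→slot 3; B→slot 6; A→slot 2; E→slot 1; C skipped; F skipped; D skipped.
Profit = 48 + 49 + 54 + 64 + 52 = 267

267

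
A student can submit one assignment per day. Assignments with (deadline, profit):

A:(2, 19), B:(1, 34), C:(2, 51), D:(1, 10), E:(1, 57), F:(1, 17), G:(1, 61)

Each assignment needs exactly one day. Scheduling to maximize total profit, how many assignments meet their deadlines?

2

Profit order: G=61 E=57 C=51 B=34 A=19 F=17 D=10
Assign: G→slot 1, E skipped, C→slot 2, B skipped, A skipped, F skipped, D skipped.
Slots: [1:G] [2:C]
2 of 7 scheduled.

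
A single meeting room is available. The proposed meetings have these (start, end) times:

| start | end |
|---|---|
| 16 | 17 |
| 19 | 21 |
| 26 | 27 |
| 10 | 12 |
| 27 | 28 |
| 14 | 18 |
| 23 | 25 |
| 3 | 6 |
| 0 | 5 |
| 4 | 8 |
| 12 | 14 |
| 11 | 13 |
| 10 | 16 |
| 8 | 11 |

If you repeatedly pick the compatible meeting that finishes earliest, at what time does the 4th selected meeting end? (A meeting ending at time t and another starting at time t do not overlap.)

17

By end time: (0,5), (3,6), (4,8), (8,11), (10,12), (11,13), (12,14), (10,16), (16,17), (14,18), (19,21), (23,25), (26,27), (27,28).
Pick (0,5); next start ≥ 5 → (8,11); next start ≥ 11 → (11,13); next start ≥ 13 → (16,17); next start ≥ 17 → (19,21); next start ≥ 21 → (23,25); next start ≥ 25 → (26,27); next start ≥ 27 → (27,28).
Selected: (0,5) (8,11) (11,13) (16,17) (19,21) (23,25) (26,27) (27,28)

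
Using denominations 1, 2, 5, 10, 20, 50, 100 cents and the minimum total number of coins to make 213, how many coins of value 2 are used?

Use the largest denomination that fits, subtract, and repeat.
213 − 2×100→13 − 1×10→3 − 1×2→1 − 1×1→0
Count of 2: 1

1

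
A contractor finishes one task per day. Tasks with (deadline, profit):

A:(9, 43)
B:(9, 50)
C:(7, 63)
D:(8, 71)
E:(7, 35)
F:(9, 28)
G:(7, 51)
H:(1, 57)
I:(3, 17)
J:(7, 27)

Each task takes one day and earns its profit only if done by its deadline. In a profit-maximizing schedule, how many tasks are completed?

By profit: D(d8,71), C(d7,63), H(d1,57), G(d7,51), B(d9,50), A(d9,43), E(d7,35), F(d9,28), J(d7,27), I(d3,17)
D→slot 8; C→slot 7; H→slot 1; G→slot 6; B→slot 9; A→slot 5; E→slot 4; F→slot 3; J→slot 2; I skipped.
9 of 10 scheduled.

9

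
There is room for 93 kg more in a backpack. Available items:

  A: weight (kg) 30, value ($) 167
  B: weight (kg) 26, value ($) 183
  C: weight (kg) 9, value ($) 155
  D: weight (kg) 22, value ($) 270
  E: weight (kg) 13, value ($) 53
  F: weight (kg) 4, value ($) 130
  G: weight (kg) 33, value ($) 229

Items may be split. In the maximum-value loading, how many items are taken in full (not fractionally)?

Sort by value per unit weight and fill in that order.
Ratios (sorted): F 32.50, C 17.22, D 12.27, B 7.04, G 6.94, A 5.57, E 4.08
take F (4 @ 130); take C (9 @ 155); take D (22 @ 270); take B (26 @ 183); take 32/33 of G → 222.06. Capacity used 93/93.
4 item(s) taken whole; one partial (take 32/33 of G).

4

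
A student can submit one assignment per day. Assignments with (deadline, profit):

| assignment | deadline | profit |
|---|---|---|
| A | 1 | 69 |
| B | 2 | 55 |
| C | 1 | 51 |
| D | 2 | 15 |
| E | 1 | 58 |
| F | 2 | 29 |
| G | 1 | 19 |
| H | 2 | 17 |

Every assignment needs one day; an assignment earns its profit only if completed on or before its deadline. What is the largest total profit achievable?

Sort by profit descending; place each in the latest free slot ≤ its deadline.
Profit order: A=69 E=58 B=55 C=51 F=29 G=19 H=17 D=15
Assign: A→slot 1, E skipped, B→slot 2, C skipped, F skipped, G skipped, H skipped, D skipped.
Slots: [1:A] [2:B]
Profit = 69 + 55 = 124

124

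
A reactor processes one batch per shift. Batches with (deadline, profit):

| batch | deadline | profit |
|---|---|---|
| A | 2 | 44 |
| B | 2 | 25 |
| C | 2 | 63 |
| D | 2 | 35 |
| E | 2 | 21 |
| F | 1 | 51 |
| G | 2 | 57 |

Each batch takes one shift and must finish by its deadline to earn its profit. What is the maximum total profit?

Sort by profit descending; place each in the latest free slot ≤ its deadline.
By profit: C(d2,63), G(d2,57), F(d1,51), A(d2,44), D(d2,35), B(d2,25), E(d2,21)
C→slot 2; G→slot 1; F skipped; A skipped; D skipped; B skipped; E skipped.
Profit = 57 + 63 = 120

120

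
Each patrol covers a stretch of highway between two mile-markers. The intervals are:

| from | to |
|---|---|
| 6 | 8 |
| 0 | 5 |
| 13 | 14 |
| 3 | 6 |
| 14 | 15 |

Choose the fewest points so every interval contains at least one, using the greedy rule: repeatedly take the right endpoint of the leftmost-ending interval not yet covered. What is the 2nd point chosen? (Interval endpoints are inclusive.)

8

Sorted: [0,5] [3,6] [6,8] [13,14] [14,15]
{[0,5],[3,6]} hit by 5; {[6,8]} hit by 8; {[13,14],[14,15]} hit by 14.
Points: 5, 8, 14 (3 total).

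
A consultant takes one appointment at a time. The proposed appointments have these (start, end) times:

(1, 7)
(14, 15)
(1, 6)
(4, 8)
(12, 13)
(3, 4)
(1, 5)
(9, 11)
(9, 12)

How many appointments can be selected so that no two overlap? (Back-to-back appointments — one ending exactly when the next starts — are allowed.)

5

Order by finish time; keep every interval that doesn't clash with the previous kept one.
Sorted by end: (3,4)  (1,5)  (1,6)  (1,7)  (4,8)  (9,11)  (9,12)  (12,13)  (14,15)
take (3,4); skip (1,6); skip (1,7); take (4,8); take (9,11); skip (9,12); take (12,13); take (14,15).
Selected 5 appointments.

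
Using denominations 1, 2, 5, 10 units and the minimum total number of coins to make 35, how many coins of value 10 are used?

3

Use the largest denomination that fits, subtract, and repeat.
35 − 3×10→5 − 1×5→0
Count of 10: 3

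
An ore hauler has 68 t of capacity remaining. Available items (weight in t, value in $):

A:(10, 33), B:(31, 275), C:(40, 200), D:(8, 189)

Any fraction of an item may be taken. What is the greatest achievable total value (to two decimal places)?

609.00

Greedy by value/weight ratio, highest first.
Order: D (189/8=23.62) > B (275/31=8.87) > C (200/40=5.00) > A (33/10=3.30)
Fill: take D (8 @ 189) → take B (31 @ 275) → take 29/40 of C → 145.00; 68/68 used.
Total value = 609.00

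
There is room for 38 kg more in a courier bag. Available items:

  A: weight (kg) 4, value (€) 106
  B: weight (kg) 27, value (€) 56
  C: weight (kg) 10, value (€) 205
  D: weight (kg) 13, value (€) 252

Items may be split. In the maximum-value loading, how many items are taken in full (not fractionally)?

Sort by value per unit weight and fill in that order.
Order: A (106/4=26.50) > C (205/10=20.50) > D (252/13=19.38) > B (56/27=2.07)
Fill: take A (4 @ 106) → take C (10 @ 205) → take D (13 @ 252) → take 11/27 of B → 22.81; 38/38 used.
3 item(s) taken whole; one partial (take 11/27 of B).

3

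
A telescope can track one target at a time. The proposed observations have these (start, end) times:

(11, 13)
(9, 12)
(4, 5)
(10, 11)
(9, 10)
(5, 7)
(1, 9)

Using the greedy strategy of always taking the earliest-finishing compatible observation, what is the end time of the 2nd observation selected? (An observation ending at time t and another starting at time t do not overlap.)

7

Sort by end time and greedily take each interval whose start is ≥ the last chosen end.
By end time: (4,5), (5,7), (1,9), (9,10), (10,11), (9,12), (11,13).
Pick (4,5); next start ≥ 5 → (5,7); next start ≥ 7 → (9,10); next start ≥ 10 → (10,11); next start ≥ 11 → (11,13).
Selected: (4,5) (5,7) (9,10) (10,11) (11,13)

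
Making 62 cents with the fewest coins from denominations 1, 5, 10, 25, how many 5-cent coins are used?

0

62 = 2×25 + 1×10 + 2×1
Count of 5: 0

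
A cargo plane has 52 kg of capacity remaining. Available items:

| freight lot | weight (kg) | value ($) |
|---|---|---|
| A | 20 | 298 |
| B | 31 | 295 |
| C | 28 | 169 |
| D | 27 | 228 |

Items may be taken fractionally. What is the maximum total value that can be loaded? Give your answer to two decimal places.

601.44

Ratios (sorted): A 14.90, B 9.52, D 8.44, C 6.04
take A (20 @ 298); take B (31 @ 295); take 1/27 of D → 8.44. Capacity used 52/52.
Total value = 601.44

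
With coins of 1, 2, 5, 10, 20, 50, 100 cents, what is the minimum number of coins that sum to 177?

Use the largest denomination that fits, subtract, and repeat.
177 = 1×100 + 1×50 + 1×20 + 1×5 + 1×2
Total coins = 1 + 1 + 1 + 1 + 1 = 5

5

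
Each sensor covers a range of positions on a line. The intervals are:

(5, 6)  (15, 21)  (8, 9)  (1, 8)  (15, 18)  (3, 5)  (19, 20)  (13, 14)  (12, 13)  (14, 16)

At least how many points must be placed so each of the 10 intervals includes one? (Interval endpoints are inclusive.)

5

Process intervals by earliest right end; each time one isn't hit yet, stab at its right endpoint.
Sorted: [3,5] [5,6] [1,8] [8,9] [12,13] [13,14] [14,16] [15,18] [19,20] [15,21]
{[3,5],[5,6],[1,8]} hit by 5; {[8,9]} hit by 9; {[12,13],[13,14]} hit by 13; {[14,16],[15,18]} hit by 16; {[19,20],[15,21]} hit by 20.
Points: 5, 9, 13, 16, 20 (5 total).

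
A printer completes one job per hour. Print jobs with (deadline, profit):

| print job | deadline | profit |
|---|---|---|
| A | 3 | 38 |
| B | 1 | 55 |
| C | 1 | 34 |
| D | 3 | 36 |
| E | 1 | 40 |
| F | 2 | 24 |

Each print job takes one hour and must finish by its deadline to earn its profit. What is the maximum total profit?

By profit: B(d1,55), E(d1,40), A(d3,38), D(d3,36), C(d1,34), F(d2,24)
B→slot 1; E skipped; A→slot 3; D→slot 2; C skipped; F skipped.
Profit = 55 + 36 + 38 = 129

129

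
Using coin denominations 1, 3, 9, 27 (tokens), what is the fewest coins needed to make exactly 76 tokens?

76 = 2×27 + 2×9 + 1×3 + 1×1
Total coins = 2 + 2 + 1 + 1 = 6

6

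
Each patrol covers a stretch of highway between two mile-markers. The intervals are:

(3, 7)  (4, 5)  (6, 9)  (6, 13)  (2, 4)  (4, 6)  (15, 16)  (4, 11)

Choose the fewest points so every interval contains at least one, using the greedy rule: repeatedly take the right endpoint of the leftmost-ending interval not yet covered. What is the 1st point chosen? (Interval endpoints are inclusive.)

Process intervals by earliest right end; each time one isn't hit yet, stab at its right endpoint.
Sorted: [2,4] [4,5] [4,6] [3,7] [6,9] [4,11] [6,13] [15,16]
{[2,4],[4,5],[4,6],[3,7]} hit by 4; {[6,9],[4,11],[6,13]} hit by 9; {[15,16]} hit by 16.
Points: 4, 9, 16 (3 total).

4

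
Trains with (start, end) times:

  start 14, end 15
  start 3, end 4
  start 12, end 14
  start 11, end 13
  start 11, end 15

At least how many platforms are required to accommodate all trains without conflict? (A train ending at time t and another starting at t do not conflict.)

The answer is the maximum number of intervals overlapping at any instant.
Events (time:±→running): 3:+→1 4:-→0 11:+→1 11:+→2 12:+→3 … peak 3.

3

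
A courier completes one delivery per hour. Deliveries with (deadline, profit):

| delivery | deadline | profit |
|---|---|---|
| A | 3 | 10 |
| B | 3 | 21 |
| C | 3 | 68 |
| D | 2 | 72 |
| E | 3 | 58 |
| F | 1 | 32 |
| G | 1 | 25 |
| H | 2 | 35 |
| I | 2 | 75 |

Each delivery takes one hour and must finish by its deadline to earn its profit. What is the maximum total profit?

215

Take jobs in profit order; each goes to the latest open slot no later than its deadline.
By profit: I(d2,75), D(d2,72), C(d3,68), E(d3,58), H(d2,35), F(d1,32), G(d1,25), B(d3,21), A(d3,10)
I→slot 2; D→slot 1; C→slot 3; E skipped; H skipped; F skipped; G skipped; B skipped; A skipped.
Profit = 72 + 75 + 68 = 215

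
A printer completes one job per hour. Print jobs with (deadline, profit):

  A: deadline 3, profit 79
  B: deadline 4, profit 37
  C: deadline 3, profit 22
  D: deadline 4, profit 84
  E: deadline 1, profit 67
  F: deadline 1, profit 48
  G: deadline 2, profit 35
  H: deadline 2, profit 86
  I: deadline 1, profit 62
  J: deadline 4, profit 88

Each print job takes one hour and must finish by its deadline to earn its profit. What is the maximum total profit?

337

Take jobs in profit order; each goes to the latest open slot no later than its deadline.
Profit order: J=88 H=86 D=84 A=79 E=67 I=62 F=48 B=37 G=35 C=22
Assign: J→slot 4, H→slot 2, D→slot 3, A→slot 1, E skipped, I skipped, F skipped, B skipped, G skipped, C skipped.
Slots: [1:A] [2:H] [3:D] [4:J]
Profit = 79 + 86 + 84 + 88 = 337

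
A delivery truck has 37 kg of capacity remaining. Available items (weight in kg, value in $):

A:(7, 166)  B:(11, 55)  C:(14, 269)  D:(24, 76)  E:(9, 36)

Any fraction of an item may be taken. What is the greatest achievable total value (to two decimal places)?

510.00

Greedy by value/weight ratio, highest first.
Order: A (166/7=23.71) > C (269/14=19.21) > B (55/11=5.00) > E (36/9=4.00) > D (76/24=3.17)
Fill: take A (7 @ 166) → take C (14 @ 269) → take B (11 @ 55) → take 5/9 of E → 20.00; 37/37 used.
Total value = 510.00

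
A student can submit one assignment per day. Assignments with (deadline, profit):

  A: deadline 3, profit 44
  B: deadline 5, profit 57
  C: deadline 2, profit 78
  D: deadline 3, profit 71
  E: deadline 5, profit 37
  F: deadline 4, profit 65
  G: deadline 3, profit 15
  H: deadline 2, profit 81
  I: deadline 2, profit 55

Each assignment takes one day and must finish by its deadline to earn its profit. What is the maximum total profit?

Sort by profit descending; place each in the latest free slot ≤ its deadline.
By profit: H(d2,81), C(d2,78), D(d3,71), F(d4,65), B(d5,57), I(d2,55), A(d3,44), E(d5,37), G(d3,15)
H→slot 2; C→slot 1; D→slot 3; F→slot 4; B→slot 5; I skipped; A skipped; E skipped; G skipped.
Profit = 78 + 81 + 71 + 65 + 57 = 352

352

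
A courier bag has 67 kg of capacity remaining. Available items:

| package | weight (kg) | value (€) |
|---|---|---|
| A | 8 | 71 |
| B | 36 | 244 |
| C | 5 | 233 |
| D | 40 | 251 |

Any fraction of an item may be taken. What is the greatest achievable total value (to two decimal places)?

660.95

Greedy by value/weight ratio, highest first.
Order: C (233/5=46.60) > A (71/8=8.88) > B (244/36=6.78) > D (251/40=6.28)
Fill: take C (5 @ 233) → take A (8 @ 71) → take B (36 @ 244) → take 18/40 of D → 112.95; 67/67 used.
Total value = 660.95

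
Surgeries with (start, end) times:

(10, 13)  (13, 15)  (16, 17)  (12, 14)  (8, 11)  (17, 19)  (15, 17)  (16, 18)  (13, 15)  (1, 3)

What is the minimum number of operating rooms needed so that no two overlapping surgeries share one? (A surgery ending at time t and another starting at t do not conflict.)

Count concurrent intervals with a sweep; the peak is the room count.
starts: [1, 8, 10, 12, 13, 13, 15, 16, 16, 17]
ends:   [3, 11, 13, 14, 15, 15, 17, 17, 18, 19]
s1→1 e3→0 s8→1 s10→2 e11→1 s12→2 e13→1 s13→2 s13→3  — peak 3.

3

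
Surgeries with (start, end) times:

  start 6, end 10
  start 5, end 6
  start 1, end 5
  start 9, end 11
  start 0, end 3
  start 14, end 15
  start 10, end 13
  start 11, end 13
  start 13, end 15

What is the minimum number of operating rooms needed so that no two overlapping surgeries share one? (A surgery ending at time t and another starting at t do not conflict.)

Count concurrent intervals with a sweep; the peak is the room count.
starts: [0, 1, 5, 6, 9, 10, 11, 13, 14]
ends:   [3, 5, 6, 10, 11, 13, 13, 15, 15]
s0→1 s1→2  — peak 2.

2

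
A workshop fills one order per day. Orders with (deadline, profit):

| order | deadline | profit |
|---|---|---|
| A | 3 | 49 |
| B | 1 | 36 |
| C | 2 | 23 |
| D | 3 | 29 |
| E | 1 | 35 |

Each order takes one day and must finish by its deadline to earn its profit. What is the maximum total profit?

Profit order: A=49 B=36 E=35 D=29 C=23
Assign: A→slot 3, B→slot 1, E skipped, D→slot 2, C skipped.
Slots: [1:B] [2:D] [3:A]
Profit = 36 + 29 + 49 = 114

114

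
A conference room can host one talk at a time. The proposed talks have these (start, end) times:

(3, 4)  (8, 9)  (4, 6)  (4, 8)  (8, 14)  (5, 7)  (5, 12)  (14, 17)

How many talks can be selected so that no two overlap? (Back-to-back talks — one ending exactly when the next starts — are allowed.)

Order by finish time; keep every interval that doesn't clash with the previous kept one.
By end time: (3,4), (4,6), (5,7), (4,8), (8,9), (5,12), (8,14), (14,17).
Pick (3,4); next start ≥ 4 → (4,6); next start ≥ 6 → (8,9); next start ≥ 9 → (14,17).
Selected 4 talks.

4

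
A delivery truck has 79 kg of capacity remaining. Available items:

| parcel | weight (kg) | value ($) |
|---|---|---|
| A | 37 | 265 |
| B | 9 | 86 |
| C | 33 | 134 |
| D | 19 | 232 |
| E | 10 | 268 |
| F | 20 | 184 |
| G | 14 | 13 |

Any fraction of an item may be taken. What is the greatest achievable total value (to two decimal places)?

Sort by value per unit weight and fill in that order.
Ratios (sorted): E 26.80, D 12.21, B 9.56, F 9.20, A 7.16, C 4.06, G 0.93
take E (10 @ 268); take D (19 @ 232); take B (9 @ 86); take F (20 @ 184); take 21/37 of A → 150.41. Capacity used 79/79.
Total value = 920.41

920.41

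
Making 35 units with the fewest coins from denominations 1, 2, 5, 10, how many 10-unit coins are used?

Use the largest denomination that fits, subtract, and repeat.
35 − 3×10→5 − 1×5→0
Count of 10: 3

3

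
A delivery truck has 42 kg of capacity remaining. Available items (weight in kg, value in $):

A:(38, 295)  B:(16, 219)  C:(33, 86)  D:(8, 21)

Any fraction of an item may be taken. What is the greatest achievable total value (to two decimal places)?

Order: B (219/16=13.69) > A (295/38=7.76) > D (21/8=2.62) > C (86/33=2.61)
Fill: take B (16 @ 219) → take 26/38 of A → 201.84; 42/42 used.
Total value = 420.84

420.84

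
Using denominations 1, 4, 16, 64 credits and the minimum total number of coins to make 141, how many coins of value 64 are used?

141 = 2×64 + 3×4 + 1×1
Count of 64: 2

2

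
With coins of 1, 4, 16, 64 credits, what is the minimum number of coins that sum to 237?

9

237 − 3×64→45 − 2×16→13 − 3×4→1 − 1×1→0
Total coins = 3 + 2 + 3 + 1 = 9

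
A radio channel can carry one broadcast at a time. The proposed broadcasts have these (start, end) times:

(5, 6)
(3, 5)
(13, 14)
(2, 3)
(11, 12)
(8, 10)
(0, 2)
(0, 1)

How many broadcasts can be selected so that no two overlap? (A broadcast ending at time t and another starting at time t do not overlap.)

Sort by end time and greedily take each interval whose start is ≥ the last chosen end.
By end time: (0,1), (0,2), (2,3), (3,5), (5,6), (8,10), (11,12), (13,14).
Pick (0,1); next start ≥ 1 → (2,3); next start ≥ 3 → (3,5); next start ≥ 5 → (5,6); next start ≥ 6 → (8,10); next start ≥ 10 → (11,12); next start ≥ 12 → (13,14).
Selected 7 broadcasts.

7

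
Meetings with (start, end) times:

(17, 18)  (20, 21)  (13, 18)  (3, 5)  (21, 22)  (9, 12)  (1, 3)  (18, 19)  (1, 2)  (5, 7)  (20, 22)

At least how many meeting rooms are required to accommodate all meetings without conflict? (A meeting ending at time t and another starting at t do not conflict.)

Count concurrent intervals with a sweep; the peak is the room count.
starts: [1, 1, 3, 5, 9, 13, 17, 18, 20, 20, 21]
ends:   [2, 3, 5, 7, 12, 18, 18, 19, 21, 22, 22]
s1→1 s1→2  — peak 2.

2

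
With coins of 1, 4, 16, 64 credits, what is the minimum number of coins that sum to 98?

5

Use the largest denomination that fits, subtract, and repeat.
98 = 1×64 + 2×16 + 2×1
Total coins = 1 + 2 + 2 = 5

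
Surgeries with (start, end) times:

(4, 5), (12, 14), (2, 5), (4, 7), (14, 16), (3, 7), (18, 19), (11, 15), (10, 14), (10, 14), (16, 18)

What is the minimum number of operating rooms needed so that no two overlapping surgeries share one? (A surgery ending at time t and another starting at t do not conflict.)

4

Count concurrent intervals with a sweep; the peak is the room count.
Events (time:±→running): 2:+→1 3:+→2 4:+→3 4:+→4 … peak 4.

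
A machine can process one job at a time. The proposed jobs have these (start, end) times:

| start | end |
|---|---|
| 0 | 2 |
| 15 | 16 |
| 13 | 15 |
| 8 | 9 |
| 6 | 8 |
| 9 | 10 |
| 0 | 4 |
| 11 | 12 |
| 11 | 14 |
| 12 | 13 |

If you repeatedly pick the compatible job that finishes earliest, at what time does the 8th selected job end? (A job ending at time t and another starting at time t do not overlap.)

16

Sort by end time and greedily take each interval whose start is ≥ the last chosen end.
By end time: (0,2), (0,4), (6,8), (8,9), (9,10), (11,12), (12,13), (11,14), (13,15), (15,16).
Pick (0,2); next start ≥ 2 → (6,8); next start ≥ 8 → (8,9); next start ≥ 9 → (9,10); next start ≥ 10 → (11,12); next start ≥ 12 → (12,13); next start ≥ 13 → (13,15); next start ≥ 15 → (15,16).
Selected: (0,2) (6,8) (8,9) (9,10) (11,12) (12,13) (13,15) (15,16)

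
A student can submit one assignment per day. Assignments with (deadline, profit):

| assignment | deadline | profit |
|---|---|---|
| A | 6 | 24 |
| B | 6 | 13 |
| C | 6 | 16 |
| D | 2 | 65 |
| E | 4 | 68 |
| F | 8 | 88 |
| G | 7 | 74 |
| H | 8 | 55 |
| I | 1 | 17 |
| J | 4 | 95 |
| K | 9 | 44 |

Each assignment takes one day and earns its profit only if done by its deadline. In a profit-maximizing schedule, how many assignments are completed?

9

By profit: J(d4,95), F(d8,88), G(d7,74), E(d4,68), D(d2,65), H(d8,55), K(d9,44), A(d6,24), I(d1,17), C(d6,16), B(d6,13)
J→slot 4; F→slot 8; G→slot 7; E→slot 3; D→slot 2; H→slot 6; K→slot 9; A→slot 5; I→slot 1; C skipped; B skipped.
9 of 11 scheduled.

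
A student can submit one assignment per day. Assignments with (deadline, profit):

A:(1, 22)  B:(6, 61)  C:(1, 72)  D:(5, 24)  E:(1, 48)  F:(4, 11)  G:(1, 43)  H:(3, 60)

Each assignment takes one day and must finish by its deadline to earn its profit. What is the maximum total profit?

228

Sort by profit descending; place each in the latest free slot ≤ its deadline.
Profit order: C=72 B=61 H=60 E=48 G=43 D=24 A=22 F=11
Assign: C→slot 1, B→slot 6, H→slot 3, E skipped, G skipped, D→slot 5, A skipped, F→slot 4.
Slots: [1:C] [3:H] [4:F] [5:D] [6:B]
Profit = 72 + 60 + 11 + 24 + 61 = 228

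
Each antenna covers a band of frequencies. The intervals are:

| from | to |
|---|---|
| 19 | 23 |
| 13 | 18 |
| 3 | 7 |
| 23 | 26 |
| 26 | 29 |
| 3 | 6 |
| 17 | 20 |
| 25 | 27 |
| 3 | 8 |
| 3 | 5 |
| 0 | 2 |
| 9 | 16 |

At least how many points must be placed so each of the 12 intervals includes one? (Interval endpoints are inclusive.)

By right end: [0,2]  [3,5]  [3,6]  [3,7]  [3,8]  [9,16]  [13,18]  [17,20]  [19,23]  [23,26]  [25,27]  [26,29]
[0,2] uncovered → point at 2; [3,5] uncovered → point at 5; [9,16] uncovered → point at 16; [17,20] uncovered → point at 20; [23,26] uncovered → point at 26.
Points: 2, 5, 16, 20, 26 (5 total).

5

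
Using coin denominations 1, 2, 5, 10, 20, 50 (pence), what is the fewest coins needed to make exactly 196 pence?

196 − 3×50→46 − 2×20→6 − 1×5→1 − 1×1→0
Total coins = 3 + 2 + 1 + 1 = 7

7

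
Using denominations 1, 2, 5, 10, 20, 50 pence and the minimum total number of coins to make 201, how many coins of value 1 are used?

Greedy: take as many of the largest coin as possible, then repeat with the remainder.
201 − 4×50→1 − 1×1→0
Count of 1: 1

1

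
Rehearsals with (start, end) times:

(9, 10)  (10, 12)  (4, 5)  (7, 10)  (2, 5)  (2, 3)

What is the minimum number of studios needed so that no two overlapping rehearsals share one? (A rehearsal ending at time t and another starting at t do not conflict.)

2

Events (time:±→running): 2:+→1 2:+→2 … peak 2.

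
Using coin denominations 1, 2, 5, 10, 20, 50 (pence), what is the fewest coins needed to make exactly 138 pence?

Greedy: take as many of the largest coin as possible, then repeat with the remainder.
138 = 2×50 + 1×20 + 1×10 + 1×5 + 1×2 + 1×1
Total coins = 2 + 1 + 1 + 1 + 1 + 1 = 7

7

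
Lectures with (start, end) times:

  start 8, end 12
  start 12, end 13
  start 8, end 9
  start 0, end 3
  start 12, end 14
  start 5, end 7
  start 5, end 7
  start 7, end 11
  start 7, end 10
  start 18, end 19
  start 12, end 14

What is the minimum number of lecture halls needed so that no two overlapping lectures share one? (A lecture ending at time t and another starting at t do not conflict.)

4

Count concurrent intervals with a sweep; the peak is the room count.
Events (time:±→running): 0:+→1 3:-→0 5:+→1 5:+→2 7:-→1 7:-→0 7:+→1 7:+→2 8:+→3 8:+→4 … peak 4.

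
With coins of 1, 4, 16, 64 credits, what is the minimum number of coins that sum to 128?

Greedy: take as many of the largest coin as possible, then repeat with the remainder.
128 − 2×64→0
Total coins = 2 = 2

2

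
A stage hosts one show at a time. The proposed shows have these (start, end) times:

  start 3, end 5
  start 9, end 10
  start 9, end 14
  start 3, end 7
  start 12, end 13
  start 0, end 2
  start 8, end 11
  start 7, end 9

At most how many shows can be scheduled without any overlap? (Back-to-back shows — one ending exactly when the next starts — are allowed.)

Order by finish time; keep every interval that doesn't clash with the previous kept one.
By end time: (0,2), (3,5), (3,7), (7,9), (9,10), (8,11), (12,13), (9,14).
Pick (0,2); next start ≥ 2 → (3,5); next start ≥ 5 → (7,9); next start ≥ 9 → (9,10); next start ≥ 10 → (12,13).
Selected 5 shows.

5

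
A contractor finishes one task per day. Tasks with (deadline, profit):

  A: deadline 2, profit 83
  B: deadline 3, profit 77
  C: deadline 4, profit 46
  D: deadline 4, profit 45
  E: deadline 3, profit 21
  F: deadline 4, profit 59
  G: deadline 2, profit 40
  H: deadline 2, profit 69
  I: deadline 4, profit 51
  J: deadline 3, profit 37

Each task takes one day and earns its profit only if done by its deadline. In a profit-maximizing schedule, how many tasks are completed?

4

Take jobs in profit order; each goes to the latest open slot no later than its deadline.
Profit order: A=83 B=77 H=69 F=59 I=51 C=46 D=45 G=40 J=37 E=21
Assign: A→slot 2, B→slot 3, H→slot 1, F→slot 4, I skipped, C skipped, D skipped, G skipped, J skipped, E skipped.
Slots: [1:H] [2:A] [3:B] [4:F]
4 of 10 scheduled.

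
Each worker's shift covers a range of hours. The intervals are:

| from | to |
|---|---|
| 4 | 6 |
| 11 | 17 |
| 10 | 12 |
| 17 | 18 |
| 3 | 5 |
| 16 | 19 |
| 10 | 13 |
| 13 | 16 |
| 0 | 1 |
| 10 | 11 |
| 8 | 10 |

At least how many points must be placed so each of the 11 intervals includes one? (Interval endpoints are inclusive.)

5

Sort by right endpoint; whenever an interval is uncovered, place a point at its right end.
By right end: [0,1]  [3,5]  [4,6]  [8,10]  [10,11]  [10,12]  [10,13]  [13,16]  [11,17]  [17,18]  [16,19]
[0,1] uncovered → point at 1; [3,5] uncovered → point at 5; [8,10] uncovered → point at 10; [13,16] uncovered → point at 16; [17,18] uncovered → point at 18.
Points: 1, 5, 10, 16, 18 (5 total).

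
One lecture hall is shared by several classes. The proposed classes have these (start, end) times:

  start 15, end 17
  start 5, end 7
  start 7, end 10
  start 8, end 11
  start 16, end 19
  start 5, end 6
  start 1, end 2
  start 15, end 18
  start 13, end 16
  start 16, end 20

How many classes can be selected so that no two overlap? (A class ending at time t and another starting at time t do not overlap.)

5

Sorted by end: (1,2)  (5,6)  (5,7)  (7,10)  (8,11)  (13,16)  (15,17)  (15,18)  (16,19)  (16,20)
take (1,2); take (5,6); skip (5,7); take (7,10); skip (8,11); take (13,16); take (16,19).
Selected 5 classes.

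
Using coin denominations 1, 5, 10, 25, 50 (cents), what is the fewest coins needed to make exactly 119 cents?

Greedy: take as many of the largest coin as possible, then repeat with the remainder.
119 − 2×50→19 − 1×10→9 − 1×5→4 − 4×1→0
Total coins = 2 + 1 + 1 + 4 = 8

8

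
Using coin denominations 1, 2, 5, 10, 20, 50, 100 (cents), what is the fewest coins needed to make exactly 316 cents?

316 = 3×100 + 1×10 + 1×5 + 1×1
Total coins = 3 + 1 + 1 + 1 = 6

6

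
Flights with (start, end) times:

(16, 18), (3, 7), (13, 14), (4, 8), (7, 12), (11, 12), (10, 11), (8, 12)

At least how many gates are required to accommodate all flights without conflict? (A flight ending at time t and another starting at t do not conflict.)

Count concurrent intervals with a sweep; the peak is the room count.
Events (time:±→running): 3:+→1 4:+→2 7:-→1 7:+→2 8:-→1 8:+→2 10:+→3 … peak 3.

3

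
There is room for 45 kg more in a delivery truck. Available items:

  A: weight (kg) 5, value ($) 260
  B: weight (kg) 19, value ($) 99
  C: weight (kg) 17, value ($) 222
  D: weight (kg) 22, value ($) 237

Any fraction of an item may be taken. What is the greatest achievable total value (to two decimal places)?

Ratios (sorted): A 52.00, C 13.06, D 10.77, B 5.21
take A (5 @ 260); take C (17 @ 222); take D (22 @ 237); take 1/19 of B → 5.21. Capacity used 45/45.
Total value = 724.21

724.21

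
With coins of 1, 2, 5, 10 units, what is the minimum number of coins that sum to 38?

Use the largest denomination that fits, subtract, and repeat.
38 − 3×10→8 − 1×5→3 − 1×2→1 − 1×1→0
Total coins = 3 + 1 + 1 + 1 = 6

6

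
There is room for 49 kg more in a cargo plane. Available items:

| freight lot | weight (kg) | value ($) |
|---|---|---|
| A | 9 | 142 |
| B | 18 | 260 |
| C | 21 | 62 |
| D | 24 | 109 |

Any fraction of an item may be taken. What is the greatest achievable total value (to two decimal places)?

Greedy by value/weight ratio, highest first.
Ratios (sorted): A 15.78, B 14.44, D 4.54, C 2.95
take A (9 @ 142); take B (18 @ 260); take 22/24 of D → 99.92. Capacity used 49/49.
Total value = 501.92

501.92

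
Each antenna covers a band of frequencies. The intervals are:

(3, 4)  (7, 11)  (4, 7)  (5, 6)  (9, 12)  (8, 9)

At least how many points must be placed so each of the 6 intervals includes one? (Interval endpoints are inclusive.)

3

By right end: [3,4]  [5,6]  [4,7]  [8,9]  [7,11]  [9,12]
[3,4] uncovered → point at 4; [5,6] uncovered → point at 6; [8,9] uncovered → point at 9.
Points: 4, 6, 9 (3 total).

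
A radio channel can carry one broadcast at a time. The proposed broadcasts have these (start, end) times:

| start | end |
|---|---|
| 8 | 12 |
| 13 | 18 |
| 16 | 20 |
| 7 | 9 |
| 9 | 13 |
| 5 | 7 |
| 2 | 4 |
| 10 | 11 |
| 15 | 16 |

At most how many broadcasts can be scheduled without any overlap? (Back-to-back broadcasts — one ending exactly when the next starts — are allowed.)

6

Order by finish time; keep every interval that doesn't clash with the previous kept one.
Sorted by end: (2,4)  (5,7)  (7,9)  (10,11)  (8,12)  (9,13)  (15,16)  (13,18)  (16,20)
take (2,4); take (5,7); take (7,9); take (10,11); skip (8,12); skip (9,13); take (15,16); take (16,20).
Selected 6 broadcasts.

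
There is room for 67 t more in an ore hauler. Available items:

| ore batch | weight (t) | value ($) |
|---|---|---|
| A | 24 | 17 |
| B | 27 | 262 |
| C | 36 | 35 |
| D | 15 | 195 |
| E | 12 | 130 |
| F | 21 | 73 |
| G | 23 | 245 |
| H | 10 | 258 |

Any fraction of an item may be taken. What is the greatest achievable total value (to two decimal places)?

895.93

Ratios (sorted): H 25.80, D 13.00, E 10.83, G 10.65, B 9.70, F 3.48, C 0.97, A 0.71
take H (10 @ 258); take D (15 @ 195); take E (12 @ 130); take G (23 @ 245); take 7/27 of B → 67.93. Capacity used 67/67.
Total value = 895.93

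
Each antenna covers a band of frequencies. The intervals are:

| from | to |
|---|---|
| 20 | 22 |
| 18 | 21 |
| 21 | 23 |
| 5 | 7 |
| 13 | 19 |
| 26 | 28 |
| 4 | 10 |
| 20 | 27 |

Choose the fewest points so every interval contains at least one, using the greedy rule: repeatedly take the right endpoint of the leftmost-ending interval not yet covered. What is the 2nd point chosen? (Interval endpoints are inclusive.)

19

Sorted: [5,7] [4,10] [13,19] [18,21] [20,22] [21,23] [20,27] [26,28]
{[5,7],[4,10]} hit by 7; {[13,19],[18,21]} hit by 19; {[20,22],[21,23],[20,27]} hit by 22; {[26,28]} hit by 28.
Points: 7, 19, 22, 28 (4 total).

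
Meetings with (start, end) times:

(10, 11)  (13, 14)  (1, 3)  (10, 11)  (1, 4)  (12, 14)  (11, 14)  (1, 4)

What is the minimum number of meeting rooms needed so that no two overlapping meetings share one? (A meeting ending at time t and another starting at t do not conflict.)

Count concurrent intervals with a sweep; the peak is the room count.
starts: [1, 1, 1, 10, 10, 11, 12, 13]
ends:   [3, 4, 4, 11, 11, 14, 14, 14]
s1→1 s1→2 s1→3  — peak 3.

3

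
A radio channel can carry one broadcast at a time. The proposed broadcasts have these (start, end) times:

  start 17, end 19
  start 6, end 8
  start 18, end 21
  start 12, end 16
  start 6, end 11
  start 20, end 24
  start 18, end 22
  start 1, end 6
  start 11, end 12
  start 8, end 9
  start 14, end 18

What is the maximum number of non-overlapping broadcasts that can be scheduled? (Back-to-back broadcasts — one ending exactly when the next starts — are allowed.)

By end time: (1,6), (6,8), (8,9), (6,11), (11,12), (12,16), (14,18), (17,19), (18,21), (18,22), (20,24).
Pick (1,6); next start ≥ 6 → (6,8); next start ≥ 8 → (8,9); next start ≥ 9 → (11,12); next start ≥ 12 → (12,16); next start ≥ 16 → (17,19); next start ≥ 19 → (20,24).
Selected 7 broadcasts.

7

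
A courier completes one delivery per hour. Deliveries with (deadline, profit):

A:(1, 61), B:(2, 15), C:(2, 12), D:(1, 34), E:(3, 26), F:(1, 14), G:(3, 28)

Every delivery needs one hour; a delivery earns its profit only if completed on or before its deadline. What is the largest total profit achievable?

Sort by profit descending; place each in the latest free slot ≤ its deadline.
By profit: A(d1,61), D(d1,34), G(d3,28), E(d3,26), B(d2,15), F(d1,14), C(d2,12)
A→slot 1; D skipped; G→slot 3; E→slot 2; B skipped; F skipped; C skipped.
Profit = 61 + 26 + 28 = 115

115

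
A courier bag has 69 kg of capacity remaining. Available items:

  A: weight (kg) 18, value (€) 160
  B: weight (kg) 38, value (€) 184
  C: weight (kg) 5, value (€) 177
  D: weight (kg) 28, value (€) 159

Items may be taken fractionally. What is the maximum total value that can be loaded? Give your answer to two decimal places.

583.16

Order: C (177/5=35.40) > A (160/18=8.89) > D (159/28=5.68) > B (184/38=4.84)
Fill: take C (5 @ 177) → take A (18 @ 160) → take D (28 @ 159) → take 18/38 of B → 87.16; 69/69 used.
Total value = 583.16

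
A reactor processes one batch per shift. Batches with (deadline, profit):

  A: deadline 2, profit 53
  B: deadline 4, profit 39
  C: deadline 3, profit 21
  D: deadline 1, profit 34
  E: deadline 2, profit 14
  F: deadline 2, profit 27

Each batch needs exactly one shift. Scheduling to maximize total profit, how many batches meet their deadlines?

By profit: A(d2,53), B(d4,39), D(d1,34), F(d2,27), C(d3,21), E(d2,14)
A→slot 2; B→slot 4; D→slot 1; F skipped; C→slot 3; E skipped.
4 of 6 scheduled.

4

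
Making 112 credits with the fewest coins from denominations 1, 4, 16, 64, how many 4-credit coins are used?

0

Use the largest denomination that fits, subtract, and repeat.
112 = 1×64 + 3×16
Count of 4: 0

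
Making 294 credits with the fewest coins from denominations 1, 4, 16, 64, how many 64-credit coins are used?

4

294 − 4×64→38 − 2×16→6 − 1×4→2 − 2×1→0
Count of 64: 4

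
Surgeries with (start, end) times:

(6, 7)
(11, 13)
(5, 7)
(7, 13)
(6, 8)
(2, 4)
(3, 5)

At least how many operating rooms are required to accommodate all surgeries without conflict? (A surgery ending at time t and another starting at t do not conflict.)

3

Count concurrent intervals with a sweep; the peak is the room count.
starts: [2, 3, 5, 6, 6, 7, 11]
ends:   [4, 5, 7, 7, 8, 13, 13]
s2→1 s3→2 e4→1 e5→0 s5→1 s6→2 s6→3  — peak 3.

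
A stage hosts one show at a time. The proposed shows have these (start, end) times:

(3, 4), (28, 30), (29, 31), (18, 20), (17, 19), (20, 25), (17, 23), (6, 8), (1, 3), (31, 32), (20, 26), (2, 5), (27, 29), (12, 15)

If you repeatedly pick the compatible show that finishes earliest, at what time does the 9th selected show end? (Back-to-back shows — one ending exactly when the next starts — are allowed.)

32

By end time: (1,3), (3,4), (2,5), (6,8), (12,15), (17,19), (18,20), (17,23), (20,25), (20,26), (27,29), (28,30), (29,31), (31,32).
Pick (1,3); next start ≥ 3 → (3,4); next start ≥ 4 → (6,8); next start ≥ 8 → (12,15); next start ≥ 15 → (17,19); next start ≥ 19 → (20,25); next start ≥ 25 → (27,29); next start ≥ 29 → (29,31); next start ≥ 31 → (31,32).
Selected: (1,3) (3,4) (6,8) (12,15) (17,19) (20,25) (27,29) (29,31) (31,32)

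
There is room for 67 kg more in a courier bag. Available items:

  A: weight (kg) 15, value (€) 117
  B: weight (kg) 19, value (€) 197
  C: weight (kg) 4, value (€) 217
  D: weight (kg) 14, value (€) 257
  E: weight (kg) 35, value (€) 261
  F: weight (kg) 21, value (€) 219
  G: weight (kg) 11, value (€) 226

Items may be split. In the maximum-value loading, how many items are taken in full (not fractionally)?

Order: C (217/4=54.25) > G (226/11=20.55) > D (257/14=18.36) > F (219/21=10.43) > B (197/19=10.37) > A (117/15=7.80) > E (261/35=7.46)
Fill: take C (4 @ 217) → take G (11 @ 226) → take D (14 @ 257) → take F (21 @ 219) → take 17/19 of B → 176.26; 67/67 used.
4 item(s) taken whole; one partial (take 17/19 of B).

4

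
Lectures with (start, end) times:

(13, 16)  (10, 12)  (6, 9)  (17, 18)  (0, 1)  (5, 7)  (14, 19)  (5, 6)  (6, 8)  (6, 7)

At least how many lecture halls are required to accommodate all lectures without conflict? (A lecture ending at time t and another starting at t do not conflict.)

The answer is the maximum number of intervals overlapping at any instant.
starts: [0, 5, 5, 6, 6, 6, 10, 13, 14, 17]
ends:   [1, 6, 7, 7, 8, 9, 12, 16, 18, 19]
s0→1 e1→0 s5→1 s5→2 e6→1 s6→2 s6→3 s6→4  — peak 4.

4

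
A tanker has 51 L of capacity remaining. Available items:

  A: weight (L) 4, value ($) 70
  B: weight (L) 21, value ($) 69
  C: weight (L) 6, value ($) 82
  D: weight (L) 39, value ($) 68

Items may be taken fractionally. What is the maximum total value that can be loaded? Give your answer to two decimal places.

Sort by value per unit weight and fill in that order.
Ratios (sorted): A 17.50, C 13.67, B 3.29, D 1.74
take A (4 @ 70); take C (6 @ 82); take B (21 @ 69); take 20/39 of D → 34.87. Capacity used 51/51.
Total value = 255.87

255.87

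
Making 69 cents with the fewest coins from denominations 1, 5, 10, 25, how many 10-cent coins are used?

1

Use the largest denomination that fits, subtract, and repeat.
69 − 2×25→19 − 1×10→9 − 1×5→4 − 4×1→0
Count of 10: 1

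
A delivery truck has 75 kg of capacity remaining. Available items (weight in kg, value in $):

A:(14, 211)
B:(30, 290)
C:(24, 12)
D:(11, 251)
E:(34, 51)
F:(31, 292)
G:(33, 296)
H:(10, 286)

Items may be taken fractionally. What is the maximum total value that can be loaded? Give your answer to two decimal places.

1132.19

Sort by value per unit weight and fill in that order.
Ratios (sorted): H 28.60, D 22.82, A 15.07, B 9.67, F 9.42, G 8.97, E 1.50, C 0.50
take H (10 @ 286); take D (11 @ 251); take A (14 @ 211); take B (30 @ 290); take 10/31 of F → 94.19. Capacity used 75/75.
Total value = 1132.19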